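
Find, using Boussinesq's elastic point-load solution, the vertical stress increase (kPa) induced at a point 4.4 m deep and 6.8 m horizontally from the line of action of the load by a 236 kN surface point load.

Δσ_z ≈ 0.275 kPa

Boussinesq vertical stress below a point load on an elastic half-space:
Δσ_z = 3P/(2πz²) · [1 + (r/z)²]^(−5/2)
r/z = 6.8/4.4 = 1.5455; [1+(r/z)²]^(−5/2) = 0.047316.
Δσ_z = 3×236/(2π×4.4²) × 0.047316 = 5.8203 × 0.047316 = 0.2754 kPa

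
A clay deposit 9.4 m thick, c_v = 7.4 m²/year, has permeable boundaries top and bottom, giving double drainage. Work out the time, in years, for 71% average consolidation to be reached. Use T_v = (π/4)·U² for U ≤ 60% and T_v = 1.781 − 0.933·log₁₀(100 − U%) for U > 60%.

Drainage path length: H_d = H/2 = 4.7 m (double drainage).
U > 60%: T_v = 1.781 − 0.933·log₁₀(100 − 71) = 0.41658.
t = T_v·H_d²/c_v = 0.41658×4.7²/7.4 = 1.244 years.

t ≈ 1.24 years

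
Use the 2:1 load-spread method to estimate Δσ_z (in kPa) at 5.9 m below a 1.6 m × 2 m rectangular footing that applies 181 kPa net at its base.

Δσ_z ≈ 9.78 kPa

By the 2:1 method the load spreads at 1 horizontal : 2 vertical, so at depth z the loaded area has grown by z in each plan dimension:
Δσ = qBL/((B+z)(L+z)) = 181×1.6×2/((1.6+5.9)(2+5.9)) = 9.7755 kPa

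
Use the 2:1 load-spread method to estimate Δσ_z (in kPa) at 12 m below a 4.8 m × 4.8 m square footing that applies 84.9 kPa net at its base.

By the 2:1 method the load spreads at 1 horizontal : 2 vertical, so at depth z the loaded area has grown by z in each plan dimension:
Δσ = qBL/((B+z)(L+z)) = 84.9×4.8×4.8/((4.8+12)(4.8+12)) = 6.9306 kPa

Δσ_z ≈ 6.93 kPa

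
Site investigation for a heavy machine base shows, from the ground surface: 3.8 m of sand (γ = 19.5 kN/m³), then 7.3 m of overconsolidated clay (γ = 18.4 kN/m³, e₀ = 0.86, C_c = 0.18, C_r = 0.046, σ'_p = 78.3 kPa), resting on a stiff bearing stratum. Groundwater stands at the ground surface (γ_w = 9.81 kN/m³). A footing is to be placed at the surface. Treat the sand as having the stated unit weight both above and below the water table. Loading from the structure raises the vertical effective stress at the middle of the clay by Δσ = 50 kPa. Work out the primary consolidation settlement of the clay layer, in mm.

Mid-depth of clay below the ground surface: z = 3.8 + 7.3/2 = 7.45 m.
Total vertical stress at mid-clay: σ_v = 19.5×3.8 + 18.4×3.65 = 141.26 kPa.
Pore pressure: u = 9.81×(7.45 − 0) = 73.085 kPa.
Initial effective stress: σ'_0 = σ_v − u = 141.26 − 73.085 = 68.175 kPa.
Final effective stress: σ'_f = 68.175 + 50 = 118.17 kPa.
σ'_f = 118.17 > σ'_p = 78.3 kPa, so the stress path crosses the preconsolidation pressure — recompression up to σ'_p, then virgin compression beyond:
S_c = H/(1+e₀)·[C_r·log₁₀(σ'_p/σ'_0) + C_c·log₁₀(σ'_f/σ'_p)]
    = 7.3/1.86 × [0.046×log₁₀(78.3/68.175) + 0.18×log₁₀(118.17/78.3)]
    = 3.9247 × [0.0027663 + 0.032174] = 0.1371 m

S_c ≈ 137 mm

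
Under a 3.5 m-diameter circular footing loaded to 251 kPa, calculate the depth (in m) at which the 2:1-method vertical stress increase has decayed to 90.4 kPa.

z ≈ 2.33 m

2:1 spreading — at depth z the loaded area has grown by z in each plan dimension:
qD²/(D+z)² = Δσ_z ⇒ z = D(√(q/Δσ_z) − 1) = 3.5×(√(251/90.4) − 1) = 2.332 m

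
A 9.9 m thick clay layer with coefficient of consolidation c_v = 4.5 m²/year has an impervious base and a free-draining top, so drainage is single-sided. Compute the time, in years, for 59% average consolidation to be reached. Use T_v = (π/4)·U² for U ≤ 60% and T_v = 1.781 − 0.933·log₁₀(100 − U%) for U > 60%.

t ≈ 5.95 years

Drainage path length: H_d = H = 9.9 m (single drainage).
U ≤ 60%: T_v = (π/4)·U² = (π/4)×0.59² = 0.2734.
t = T_v·H_d²/c_v = 0.2734×9.9²/4.5 = 5.955 years.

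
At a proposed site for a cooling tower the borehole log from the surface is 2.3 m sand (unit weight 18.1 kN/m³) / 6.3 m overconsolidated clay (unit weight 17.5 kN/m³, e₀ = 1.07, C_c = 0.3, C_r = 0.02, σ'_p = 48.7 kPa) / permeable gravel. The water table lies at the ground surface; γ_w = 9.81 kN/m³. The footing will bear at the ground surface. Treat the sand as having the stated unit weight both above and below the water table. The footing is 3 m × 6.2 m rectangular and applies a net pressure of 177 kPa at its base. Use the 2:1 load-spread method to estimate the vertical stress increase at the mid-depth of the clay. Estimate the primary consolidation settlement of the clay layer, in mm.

Mid-depth of clay below the ground surface: z = 2.3 + 6.3/2 = 5.45 m.
Total vertical stress at mid-clay: σ_v = 18.1×2.3 + 17.5×3.15 = 96.755 kPa.
Pore pressure: u = 9.81×(5.45 − 0) = 53.465 kPa.
Initial effective stress: σ'_0 = σ_v − u = 96.755 − 53.465 = 43.29 kPa.
Stress increase at mid-clay by the 2:1 spreading method:
Δσ = qBL/((B+z)(L+z)) = 177×3×6.2/((3+5.45)(6.2+5.45)) = 33.443 kPa
Final effective stress: σ'_f = 43.29 + 33.443 = 76.733 kPa.
σ'_f = 76.733 > σ'_p = 48.7 kPa, so the stress path crosses the preconsolidation pressure — recompression up to σ'_p, then virgin compression beyond:
S_c = H/(1+e₀)·[C_r·log₁₀(σ'_p/σ'_0) + C_c·log₁₀(σ'_f/σ'_p)]
    = 6.3/2.07 × [0.02×log₁₀(48.7/43.29) + 0.3×log₁₀(76.733/48.7)]
    = 3.0435 × [0.0010228 + 0.059236] = 0.1834 m

S_c ≈ 183 mm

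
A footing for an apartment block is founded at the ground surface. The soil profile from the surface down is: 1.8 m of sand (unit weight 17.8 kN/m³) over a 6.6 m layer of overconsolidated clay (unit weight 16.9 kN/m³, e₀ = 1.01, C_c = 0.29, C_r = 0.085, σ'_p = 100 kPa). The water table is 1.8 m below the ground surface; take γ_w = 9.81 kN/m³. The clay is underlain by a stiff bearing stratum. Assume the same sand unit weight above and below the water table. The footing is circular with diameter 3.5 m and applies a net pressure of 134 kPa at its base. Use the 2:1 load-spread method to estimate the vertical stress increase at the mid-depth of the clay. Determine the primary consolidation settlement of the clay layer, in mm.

Mid-depth of clay below the ground surface: z = 1.8 + 6.6/2 = 5.1 m.
Total vertical stress at mid-clay: σ_v = 17.8×1.8 + 16.9×3.3 = 87.81 kPa.
Pore pressure: u = 9.81×(5.1 − 1.8) = 32.373 kPa.
Initial effective stress: σ'_0 = σ_v − u = 87.81 − 32.373 = 55.437 kPa.
Stress increase at mid-clay by the 2:1 spreading method:
Δσ ≈ qD²/(D+z)² = 134×3.5²/(3.5+5.1)² = 22.194 kPa
Final effective stress: σ'_f = 55.437 + 22.194 = 77.631 kPa.
σ'_f = 77.631 ≤ σ'_p = 100 kPa, so the clay remains overconsolidated and only the recompression index applies:
S_c = C_r·H/(1+e₀)·log₁₀(σ'_f/σ'_0) = 0.085×6.6/2.01×log₁₀(77.631/55.437)
    = 0.27911 × 0.14624 = 0.04082 m

S_c ≈ 40.8 mm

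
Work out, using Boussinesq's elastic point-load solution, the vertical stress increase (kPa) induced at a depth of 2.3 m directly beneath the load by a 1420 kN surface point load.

Boussinesq vertical stress below a point load on an elastic half-space:
Δσ_z = 3P/(2πz²) · [1 + (r/z)²]^(−5/2)
r/z = 0/2.3 = 0; [1+(r/z)²]^(−5/2) = 1.
Δσ_z = 3×1420/(2π×2.3²) × 1 = 128.17 × 1 = 128.2 kPa

Δσ_z ≈ 128 kPa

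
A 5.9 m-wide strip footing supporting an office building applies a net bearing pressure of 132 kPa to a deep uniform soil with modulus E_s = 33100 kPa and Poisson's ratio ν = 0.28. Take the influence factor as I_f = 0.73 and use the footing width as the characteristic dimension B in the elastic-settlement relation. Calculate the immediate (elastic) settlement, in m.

S_e ≈ 0.0158 m

Immediate (elastic) settlement: S_e = q·B·(1−ν²)/E_s · I_f.
S_e = 132 × 5.9 × (1 − 0.28²) / 33100 × 0.73
    = 132 × 5.9 × 0.9216 / 33100 × 0.73
    = 0.01583 m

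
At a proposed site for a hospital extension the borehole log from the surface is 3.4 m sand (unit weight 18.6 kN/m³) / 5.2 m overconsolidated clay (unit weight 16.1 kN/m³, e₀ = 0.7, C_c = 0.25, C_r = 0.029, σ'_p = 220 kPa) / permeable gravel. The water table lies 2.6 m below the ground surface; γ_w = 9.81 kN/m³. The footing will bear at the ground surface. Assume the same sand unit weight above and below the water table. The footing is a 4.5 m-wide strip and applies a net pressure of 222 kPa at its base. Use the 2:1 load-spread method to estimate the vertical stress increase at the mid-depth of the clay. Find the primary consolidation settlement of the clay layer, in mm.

Mid-depth of clay below the ground surface: z = 3.4 + 5.2/2 = 6 m.
Total vertical stress at mid-clay: σ_v = 18.6×3.4 + 16.1×2.6 = 105.1 kPa.
Pore pressure: u = 9.81×(6 − 2.6) = 33.354 kPa.
Initial effective stress: σ'_0 = σ_v − u = 105.1 − 33.354 = 71.746 kPa.
Stress increase at mid-clay by the 2:1 spreading method:
Δσ = qB/(B+z) = 222×4.5/(4.5+6) = 95.143 kPa
Final effective stress: σ'_f = 71.746 + 95.143 = 166.89 kPa.
σ'_f = 166.89 ≤ σ'_p = 220 kPa, so the clay remains overconsolidated and only the recompression index applies:
S_c = C_r·H/(1+e₀)·log₁₀(σ'_f/σ'_0) = 0.029×5.2/1.7×log₁₀(166.89/71.746)
    = 0.088705 × 0.36663 = 0.03252 m

S_c ≈ 32.5 mm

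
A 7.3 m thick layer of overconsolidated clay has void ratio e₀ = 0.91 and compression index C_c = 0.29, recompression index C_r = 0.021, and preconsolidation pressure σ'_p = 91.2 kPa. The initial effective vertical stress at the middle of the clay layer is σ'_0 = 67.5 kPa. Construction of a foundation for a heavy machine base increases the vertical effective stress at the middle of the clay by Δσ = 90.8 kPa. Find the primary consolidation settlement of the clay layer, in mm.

Final effective stress: σ'_f = 67.5 + 90.8 = 158.3 kPa.
σ'_f = 158.3 > σ'_p = 91.2 kPa, so the stress path crosses the preconsolidation pressure — recompression up to σ'_p, then virgin compression beyond:
S_c = H/(1+e₀)·[C_r·log₁₀(σ'_p/σ'_0) + C_c·log₁₀(σ'_f/σ'_p)]
    = 7.3/1.91 × [0.021×log₁₀(91.2/67.5) + 0.29×log₁₀(158.3/91.2)]
    = 3.822 × [0.0027445 + 0.069451] = 0.2759 m

S_c ≈ 276 mm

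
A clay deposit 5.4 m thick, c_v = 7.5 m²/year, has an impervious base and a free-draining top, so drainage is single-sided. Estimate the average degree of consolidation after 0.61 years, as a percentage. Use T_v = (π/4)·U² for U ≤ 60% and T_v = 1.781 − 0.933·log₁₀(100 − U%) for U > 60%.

U ≈ 44.7 %

Drainage path length: H_d = H = 5.4 m (single drainage).
T_v = c_v·t/H_d² = 7.5×0.61/5.4² = 0.15689.
T_v = 0.15689 corresponds to the U ≤ 60% branch:
U = √(4T_v/π) = 0.4469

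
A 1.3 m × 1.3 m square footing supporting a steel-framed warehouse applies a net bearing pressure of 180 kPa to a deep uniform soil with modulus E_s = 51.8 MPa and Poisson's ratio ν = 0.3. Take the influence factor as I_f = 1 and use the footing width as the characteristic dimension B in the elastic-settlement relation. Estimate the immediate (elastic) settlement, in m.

S_e ≈ 0.00411 m

Immediate (elastic) settlement: S_e = q·B·(1−ν²)/E_s · I_f.
E_s = 51.8 MPa = 51800 kPa.
S_e = 180 × 1.3 × (1 − 0.3²) / 51800 × 1
    = 180 × 1.3 × 0.91 / 51800 × 1
    = 0.004111 m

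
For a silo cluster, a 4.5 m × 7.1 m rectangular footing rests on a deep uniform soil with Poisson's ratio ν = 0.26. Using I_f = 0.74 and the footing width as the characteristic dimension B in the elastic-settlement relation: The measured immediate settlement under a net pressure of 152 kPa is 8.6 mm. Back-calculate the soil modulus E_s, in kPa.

S_e = q·B·(1−ν²)/E_s · I_f  ⇒  E_s = q·B·(1−ν²)·I_f / S_e.
E_s = 152 × 4.5 × 0.9324 × 0.74 / 0.0086 = 54880 kPa

E_s ≈ 54900 kPa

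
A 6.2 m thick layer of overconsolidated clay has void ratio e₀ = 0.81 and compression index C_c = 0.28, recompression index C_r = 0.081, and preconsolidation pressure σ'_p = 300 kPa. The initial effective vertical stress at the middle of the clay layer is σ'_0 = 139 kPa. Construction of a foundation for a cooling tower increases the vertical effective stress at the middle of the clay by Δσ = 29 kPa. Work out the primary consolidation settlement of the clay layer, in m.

Final effective stress: σ'_f = 139 + 29 = 168 kPa.
σ'_f = 168 ≤ σ'_p = 300 kPa, so the clay remains overconsolidated and only the recompression index applies:
S_c = C_r·H/(1+e₀)·log₁₀(σ'_f/σ'_0) = 0.081×6.2/1.81×log₁₀(168/139)
    = 0.27746 × 0.082294 = 0.02283 m

S_c ≈ 0.0228 m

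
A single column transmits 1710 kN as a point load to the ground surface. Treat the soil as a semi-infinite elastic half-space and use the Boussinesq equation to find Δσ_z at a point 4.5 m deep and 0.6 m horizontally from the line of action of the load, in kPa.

Δσ_z ≈ 38.6 kPa

Boussinesq vertical stress below a point load on an elastic half-space:
Δσ_z = 3P/(2πz²) · [1 + (r/z)²]^(−5/2)
r/z = 0.6/4.5 = 0.13333; [1+(r/z)²]^(−5/2) = 0.9569.
Δσ_z = 3×1710/(2π×4.5²) × 0.9569 = 40.319 × 0.9569 = 38.58 kPa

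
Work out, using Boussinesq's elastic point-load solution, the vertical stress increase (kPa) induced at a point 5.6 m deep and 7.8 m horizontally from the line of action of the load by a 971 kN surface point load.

Boussinesq vertical stress below a point load on an elastic half-space:
Δσ_z = 3P/(2πz²) · [1 + (r/z)²]^(−5/2)
r/z = 7.8/5.6 = 1.3929; [1+(r/z)²]^(−5/2) = 0.06747.
Δσ_z = 3×971/(2π×5.6²) × 0.06747 = 14.784 × 0.06747 = 0.9975 kPa

Δσ_z ≈ 0.997 kPa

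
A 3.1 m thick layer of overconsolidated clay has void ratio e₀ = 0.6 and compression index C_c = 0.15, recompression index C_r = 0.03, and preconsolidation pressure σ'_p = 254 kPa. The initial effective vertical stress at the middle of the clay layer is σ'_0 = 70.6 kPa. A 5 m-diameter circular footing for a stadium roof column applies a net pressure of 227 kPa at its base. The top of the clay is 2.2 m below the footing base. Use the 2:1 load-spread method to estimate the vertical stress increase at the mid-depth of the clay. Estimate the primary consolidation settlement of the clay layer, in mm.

S_c ≈ 18.1 mm

Mid-depth of clay below the footing base: z = 2.2 + 3.1/2 = 3.75 m.
Stress increase at mid-clay by the 2:1 spreading method:
Δσ ≈ qD²/(D+z)² = 227×5²/(5+3.75)² = 74.122 kPa
Final effective stress: σ'_f = 70.6 + 74.122 = 144.72 kPa.
σ'_f = 144.72 ≤ σ'_p = 254 kPa, so the clay remains overconsolidated and only the recompression index applies:
S_c = C_r·H/(1+e₀)·log₁₀(σ'_f/σ'_0) = 0.03×3.1/1.6×log₁₀(144.72/70.6)
    = 0.058125 × 0.31172 = 0.01812 m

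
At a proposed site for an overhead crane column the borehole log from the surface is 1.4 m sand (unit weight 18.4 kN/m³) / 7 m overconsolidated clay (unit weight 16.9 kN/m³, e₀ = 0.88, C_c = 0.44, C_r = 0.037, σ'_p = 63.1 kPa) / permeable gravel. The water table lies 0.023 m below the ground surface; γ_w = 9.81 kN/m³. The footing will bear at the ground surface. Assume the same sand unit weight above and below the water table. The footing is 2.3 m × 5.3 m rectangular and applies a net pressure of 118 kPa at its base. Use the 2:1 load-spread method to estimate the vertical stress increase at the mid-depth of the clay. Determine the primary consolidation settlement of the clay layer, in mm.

S_c ≈ 25.4 mm

Mid-depth of clay below the ground surface: z = 1.4 + 7/2 = 4.9 m.
Total vertical stress at mid-clay: σ_v = 18.4×1.4 + 16.9×3.5 = 84.91 kPa.
Pore pressure: u = 9.81×(4.9 − 0.023) = 47.843 kPa.
Initial effective stress: σ'_0 = σ_v − u = 84.91 − 47.843 = 37.067 kPa.
Stress increase at mid-clay by the 2:1 spreading method:
Δσ = qBL/((B+z)(L+z)) = 118×2.3×5.3/((2.3+4.9)(5.3+4.9)) = 19.586 kPa
Final effective stress: σ'_f = 37.067 + 19.586 = 56.653 kPa.
σ'_f = 56.653 ≤ σ'_p = 63.1 kPa, so the clay remains overconsolidated and only the recompression index applies:
S_c = C_r·H/(1+e₀)·log₁₀(σ'_f/σ'_0) = 0.037×7/1.88×log₁₀(56.653/37.067)
    = 0.13777 × 0.18424 = 0.02538 m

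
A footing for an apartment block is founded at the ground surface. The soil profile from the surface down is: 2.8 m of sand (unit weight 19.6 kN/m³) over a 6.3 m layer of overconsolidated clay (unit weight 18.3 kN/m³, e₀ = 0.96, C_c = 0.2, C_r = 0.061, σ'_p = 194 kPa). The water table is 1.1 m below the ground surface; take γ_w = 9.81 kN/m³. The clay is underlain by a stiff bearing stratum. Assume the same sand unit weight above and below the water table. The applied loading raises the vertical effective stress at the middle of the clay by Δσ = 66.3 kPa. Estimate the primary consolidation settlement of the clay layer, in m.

Mid-depth of clay below the ground surface: z = 2.8 + 6.3/2 = 5.95 m.
Total vertical stress at mid-clay: σ_v = 19.6×2.8 + 18.3×3.15 = 112.53 kPa.
Pore pressure: u = 9.81×(5.95 − 1.1) = 47.578 kPa.
Initial effective stress: σ'_0 = σ_v − u = 112.53 − 47.578 = 64.952 kPa.
Final effective stress: σ'_f = 64.952 + 66.3 = 131.25 kPa.
σ'_f = 131.25 ≤ σ'_p = 194 kPa, so the clay remains overconsolidated and only the recompression index applies:
S_c = C_r·H/(1+e₀)·log₁₀(σ'_f/σ'_0) = 0.061×6.3/1.96×log₁₀(131.25/64.952)
    = 0.19607 × 0.30551 = 0.0599 m

S_c ≈ 0.0599 m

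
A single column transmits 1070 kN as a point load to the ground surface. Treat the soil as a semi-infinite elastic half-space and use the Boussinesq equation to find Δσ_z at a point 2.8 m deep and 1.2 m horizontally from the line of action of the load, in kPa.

Δσ_z ≈ 42.7 kPa

Boussinesq vertical stress below a point load on an elastic half-space:
Δσ_z = 3P/(2πz²) · [1 + (r/z)²]^(−5/2)
r/z = 1.2/2.8 = 0.42857; [1+(r/z)²]^(−5/2) = 0.65602.
Δσ_z = 3×1070/(2π×2.8²) × 0.65602 = 65.164 × 0.65602 = 42.75 kPa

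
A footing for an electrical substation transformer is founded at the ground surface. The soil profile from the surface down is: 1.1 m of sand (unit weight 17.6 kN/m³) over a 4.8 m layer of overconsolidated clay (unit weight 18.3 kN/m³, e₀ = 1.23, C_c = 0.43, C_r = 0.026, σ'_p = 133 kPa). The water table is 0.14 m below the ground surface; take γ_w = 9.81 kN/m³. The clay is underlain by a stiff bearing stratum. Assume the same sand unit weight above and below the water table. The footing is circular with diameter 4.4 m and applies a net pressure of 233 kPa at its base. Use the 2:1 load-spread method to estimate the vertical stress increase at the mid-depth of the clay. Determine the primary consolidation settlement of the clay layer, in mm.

S_c ≈ 29.6 mm

Mid-depth of clay below the ground surface: z = 1.1 + 4.8/2 = 3.5 m.
Total vertical stress at mid-clay: σ_v = 17.6×1.1 + 18.3×2.4 = 63.28 kPa.
Pore pressure: u = 9.81×(3.5 − 0.14) = 32.962 kPa.
Initial effective stress: σ'_0 = σ_v − u = 63.28 − 32.962 = 30.318 kPa.
Stress increase at mid-clay by the 2:1 spreading method:
Δσ ≈ qD²/(D+z)² = 233×4.4²/(4.4+3.5)² = 72.278 kPa
Final effective stress: σ'_f = 30.318 + 72.278 = 102.6 kPa.
σ'_f = 102.6 ≤ σ'_p = 133 kPa, so the clay remains overconsolidated and only the recompression index applies:
S_c = C_r·H/(1+e₀)·log₁₀(σ'_f/σ'_0) = 0.026×4.8/2.23×log₁₀(102.6/30.318)
    = 0.055965 × 0.52945 = 0.02963 m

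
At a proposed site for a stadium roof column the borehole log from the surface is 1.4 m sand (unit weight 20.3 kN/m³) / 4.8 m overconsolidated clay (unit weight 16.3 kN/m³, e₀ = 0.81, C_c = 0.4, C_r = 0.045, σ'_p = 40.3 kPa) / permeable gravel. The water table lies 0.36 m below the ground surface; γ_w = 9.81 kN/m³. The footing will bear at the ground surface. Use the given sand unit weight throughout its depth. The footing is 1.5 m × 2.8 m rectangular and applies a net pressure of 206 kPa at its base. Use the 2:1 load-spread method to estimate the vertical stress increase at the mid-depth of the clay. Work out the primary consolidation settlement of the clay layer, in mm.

S_c ≈ 181 mm

Mid-depth of clay below the ground surface: z = 1.4 + 4.8/2 = 3.8 m.
Total vertical stress at mid-clay: σ_v = 20.3×1.4 + 16.3×2.4 = 67.54 kPa.
Pore pressure: u = 9.81×(3.8 − 0.36) = 33.746 kPa.
Initial effective stress: σ'_0 = σ_v − u = 67.54 − 33.746 = 33.794 kPa.
Stress increase at mid-clay by the 2:1 spreading method:
Δσ = qBL/((B+z)(L+z)) = 206×1.5×2.8/((1.5+3.8)(2.8+3.8)) = 24.734 kPa
Final effective stress: σ'_f = 33.794 + 24.734 = 58.528 kPa.
σ'_f = 58.528 > σ'_p = 40.3 kPa, so the stress path crosses the preconsolidation pressure — recompression up to σ'_p, then virgin compression beyond:
S_c = H/(1+e₀)·[C_r·log₁₀(σ'_p/σ'_0) + C_c·log₁₀(σ'_f/σ'_p)]
    = 4.8/1.81 × [0.045×log₁₀(40.3/33.794) + 0.4×log₁₀(58.528/40.3)]
    = 2.6519 × [0.0034409 + 0.064823] = 0.181 m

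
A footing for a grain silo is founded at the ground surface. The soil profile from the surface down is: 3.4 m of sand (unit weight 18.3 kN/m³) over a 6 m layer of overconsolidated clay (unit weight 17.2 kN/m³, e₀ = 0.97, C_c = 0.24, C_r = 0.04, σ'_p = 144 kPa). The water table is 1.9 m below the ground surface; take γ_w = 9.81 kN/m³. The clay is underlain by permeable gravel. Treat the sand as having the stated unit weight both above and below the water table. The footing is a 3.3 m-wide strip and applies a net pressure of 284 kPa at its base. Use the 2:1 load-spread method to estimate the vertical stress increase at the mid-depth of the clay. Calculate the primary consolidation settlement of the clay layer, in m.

S_c ≈ 0.0841 m

Mid-depth of clay below the ground surface: z = 3.4 + 6/2 = 6.4 m.
Total vertical stress at mid-clay: σ_v = 18.3×3.4 + 17.2×3 = 113.82 kPa.
Pore pressure: u = 9.81×(6.4 − 1.9) = 44.145 kPa.
Initial effective stress: σ'_0 = σ_v − u = 113.82 − 44.145 = 69.675 kPa.
Stress increase at mid-clay by the 2:1 spreading method:
Δσ = qB/(B+z) = 284×3.3/(3.3+6.4) = 96.619 kPa
Final effective stress: σ'_f = 69.675 + 96.619 = 166.29 kPa.
σ'_f = 166.29 > σ'_p = 144 kPa, so the stress path crosses the preconsolidation pressure — recompression up to σ'_p, then virgin compression beyond:
S_c = H/(1+e₀)·[C_r·log₁₀(σ'_p/σ'_0) + C_c·log₁₀(σ'_f/σ'_p)]
    = 6/1.97 × [0.04×log₁₀(144/69.675) + 0.24×log₁₀(166.29/144)]
    = 3.0457 × [0.012611 + 0.015001] = 0.0841 m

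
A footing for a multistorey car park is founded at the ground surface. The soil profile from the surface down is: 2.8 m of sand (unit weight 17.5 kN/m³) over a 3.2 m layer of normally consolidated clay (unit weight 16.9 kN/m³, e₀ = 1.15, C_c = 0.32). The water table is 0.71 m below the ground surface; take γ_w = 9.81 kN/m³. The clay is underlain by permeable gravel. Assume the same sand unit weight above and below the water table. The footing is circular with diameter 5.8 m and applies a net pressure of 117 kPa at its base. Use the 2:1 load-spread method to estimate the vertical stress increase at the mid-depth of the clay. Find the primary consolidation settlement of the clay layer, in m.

S_c ≈ 0.138 m

Mid-depth of clay below the ground surface: z = 2.8 + 3.2/2 = 4.4 m.
Total vertical stress at mid-clay: σ_v = 17.5×2.8 + 16.9×1.6 = 76.04 kPa.
Pore pressure: u = 9.81×(4.4 − 0.71) = 36.199 kPa.
Initial effective stress: σ'_0 = σ_v − u = 76.04 − 36.199 = 39.841 kPa.
Stress increase at mid-clay by the 2:1 spreading method:
Δσ ≈ qD²/(D+z)² = 117×5.8²/(5.8+4.4)² = 37.83 kPa
Final effective stress: σ'_f = σ'_0 + Δσ = 39.841 + 37.83 = 77.671 kPa.
Normally consolidated clay, so the full stress increment lies on the virgin compression line:
S_c = C_c·H/(1+e₀)·log₁₀(σ'_f/σ'_0) = 0.32×3.2/(1+1.15)×log₁₀(77.671/39.841)
    = 0.47628 × 0.28993 = 0.1381 m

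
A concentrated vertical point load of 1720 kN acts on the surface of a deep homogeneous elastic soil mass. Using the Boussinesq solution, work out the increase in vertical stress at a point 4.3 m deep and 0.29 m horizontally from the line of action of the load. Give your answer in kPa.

Δσ_z ≈ 43.9 kPa

Boussinesq vertical stress below a point load on an elastic half-space:
Δσ_z = 3P/(2πz²) · [1 + (r/z)²]^(−5/2)
r/z = 0.29/4.3 = 0.067442; [1+(r/z)²]^(−5/2) = 0.98872.
Δσ_z = 3×1720/(2π×4.3²) × 0.98872 = 44.415 × 0.98872 = 43.91 kPa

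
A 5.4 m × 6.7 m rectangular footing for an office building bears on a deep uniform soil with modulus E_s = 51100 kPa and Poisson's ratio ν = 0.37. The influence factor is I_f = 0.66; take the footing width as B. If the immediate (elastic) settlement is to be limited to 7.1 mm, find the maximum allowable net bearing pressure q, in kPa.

S_e = q·B·(1−ν²)/E_s · I_f  ⇒  q = S_e·E_s / (B·(1−ν²)·I_f).
q = 0.0071 × 51100 / (5.4 × 0.8631 × 0.66) = 117.9 kPa

q ≈ 118 kPa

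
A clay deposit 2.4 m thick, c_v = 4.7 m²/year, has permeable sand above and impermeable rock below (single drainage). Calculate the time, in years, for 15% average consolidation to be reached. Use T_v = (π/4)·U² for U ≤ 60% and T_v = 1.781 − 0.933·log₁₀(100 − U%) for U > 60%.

t ≈ 0.0217 years

Drainage path length: H_d = H = 2.4 m (single drainage).
U ≤ 60%: T_v = (π/4)·U² = (π/4)×0.15² = 0.017671.
t = T_v·H_d²/c_v = 0.017671×2.4²/4.7 = 0.02166 years.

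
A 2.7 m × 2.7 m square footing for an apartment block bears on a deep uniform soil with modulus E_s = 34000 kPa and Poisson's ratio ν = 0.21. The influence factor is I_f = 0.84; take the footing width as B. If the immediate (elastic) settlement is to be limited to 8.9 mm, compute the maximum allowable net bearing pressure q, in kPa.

S_e = q·B·(1−ν²)/E_s · I_f  ⇒  q = S_e·E_s / (B·(1−ν²)·I_f).
q = 0.0089 × 34000 / (2.7 × 0.9559 × 0.84) = 139.6 kPa

q ≈ 140 kPa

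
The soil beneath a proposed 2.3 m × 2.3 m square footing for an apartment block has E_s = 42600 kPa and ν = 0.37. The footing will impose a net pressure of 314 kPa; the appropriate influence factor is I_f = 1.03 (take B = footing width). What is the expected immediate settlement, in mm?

S_e ≈ 15.1 mm

Immediate (elastic) settlement: S_e = q·B·(1−ν²)/E_s · I_f.
S_e = 314 × 2.3 × (1 − 0.37²) / 42600 × 1.03
    = 314 × 2.3 × 0.8631 / 42600 × 1.03
    = 0.01507 m = 15.07 mm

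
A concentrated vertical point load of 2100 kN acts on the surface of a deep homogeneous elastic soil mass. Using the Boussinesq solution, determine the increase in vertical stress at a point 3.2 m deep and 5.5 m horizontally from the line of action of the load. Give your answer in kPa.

Boussinesq vertical stress below a point load on an elastic half-space:
Δσ_z = 3P/(2πz²) · [1 + (r/z)²]^(−5/2)
r/z = 5.5/3.2 = 1.7188; [1+(r/z)²]^(−5/2) = 0.032165.
Δσ_z = 3×2100/(2π×3.2²) × 0.032165 = 97.918 × 0.032165 = 3.15 kPa

Δσ_z ≈ 3.15 kPa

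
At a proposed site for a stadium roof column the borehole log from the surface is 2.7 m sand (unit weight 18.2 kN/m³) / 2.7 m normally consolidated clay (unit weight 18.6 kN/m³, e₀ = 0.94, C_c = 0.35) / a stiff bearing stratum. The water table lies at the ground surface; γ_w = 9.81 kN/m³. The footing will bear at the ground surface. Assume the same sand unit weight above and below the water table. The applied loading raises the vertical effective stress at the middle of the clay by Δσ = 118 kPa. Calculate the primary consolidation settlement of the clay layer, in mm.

Mid-depth of clay below the ground surface: z = 2.7 + 2.7/2 = 4.05 m.
Total vertical stress at mid-clay: σ_v = 18.2×2.7 + 18.6×1.35 = 74.25 kPa.
Pore pressure: u = 9.81×(4.05 − 0) = 39.73 kPa.
Initial effective stress: σ'_0 = σ_v − u = 74.25 − 39.73 = 34.52 kPa.
Final effective stress: σ'_f = σ'_0 + Δσ = 34.52 + 118 = 152.52 kPa.
Normally consolidated clay, so the full stress increment lies on the virgin compression line:
S_c = C_c·H/(1+e₀)·log₁₀(σ'_f/σ'_0) = 0.35×2.7/(1+0.94)×log₁₀(152.52/34.52)
    = 0.48711 × 0.64526 = 0.3143 m

S_c ≈ 314 mm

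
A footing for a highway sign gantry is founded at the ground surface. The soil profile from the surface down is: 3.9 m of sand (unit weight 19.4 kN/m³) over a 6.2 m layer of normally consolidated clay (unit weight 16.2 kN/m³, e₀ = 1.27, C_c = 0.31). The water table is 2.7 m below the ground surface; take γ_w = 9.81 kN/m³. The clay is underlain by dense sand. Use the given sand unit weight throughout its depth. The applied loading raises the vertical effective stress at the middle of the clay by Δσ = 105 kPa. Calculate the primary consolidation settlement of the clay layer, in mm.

S_c ≈ 299 mm

Mid-depth of clay below the ground surface: z = 3.9 + 6.2/2 = 7 m.
Total vertical stress at mid-clay: σ_v = 19.4×3.9 + 16.2×3.1 = 125.88 kPa.
Pore pressure: u = 9.81×(7 − 2.7) = 42.183 kPa.
Initial effective stress: σ'_0 = σ_v − u = 125.88 − 42.183 = 83.697 kPa.
Final effective stress: σ'_f = σ'_0 + Δσ = 83.697 + 105 = 188.7 kPa.
Normally consolidated clay, so the full stress increment lies on the virgin compression line:
S_c = C_c·H/(1+e₀)·log₁₀(σ'_f/σ'_0) = 0.31×6.2/(1+1.27)×log₁₀(188.7/83.697)
    = 0.8467 × 0.35306 = 0.2989 m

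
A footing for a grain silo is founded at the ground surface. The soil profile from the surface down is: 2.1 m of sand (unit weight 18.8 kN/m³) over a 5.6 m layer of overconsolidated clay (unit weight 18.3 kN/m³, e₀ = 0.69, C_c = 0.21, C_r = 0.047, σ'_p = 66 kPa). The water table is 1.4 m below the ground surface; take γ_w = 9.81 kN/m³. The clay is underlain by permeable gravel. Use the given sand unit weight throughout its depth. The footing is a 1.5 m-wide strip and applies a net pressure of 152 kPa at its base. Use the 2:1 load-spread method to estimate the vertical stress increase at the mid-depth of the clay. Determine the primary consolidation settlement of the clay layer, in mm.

Mid-depth of clay below the ground surface: z = 2.1 + 5.6/2 = 4.9 m.
Total vertical stress at mid-clay: σ_v = 18.8×2.1 + 18.3×2.8 = 90.72 kPa.
Pore pressure: u = 9.81×(4.9 − 1.4) = 34.335 kPa.
Initial effective stress: σ'_0 = σ_v − u = 90.72 − 34.335 = 56.385 kPa.
Stress increase at mid-clay by the 2:1 spreading method:
Δσ = qB/(B+z) = 152×1.5/(1.5+4.9) = 35.625 kPa
Final effective stress: σ'_f = 56.385 + 35.625 = 92.01 kPa.
σ'_f = 92.01 > σ'_p = 66 kPa, so the stress path crosses the preconsolidation pressure — recompression up to σ'_p, then virgin compression beyond:
S_c = H/(1+e₀)·[C_r·log₁₀(σ'_p/σ'_0) + C_c·log₁₀(σ'_f/σ'_p)]
    = 5.6/1.69 × [0.047×log₁₀(66/56.385) + 0.21×log₁₀(92.01/66)]
    = 3.3136 × [0.0032139 + 0.030301] = 0.1111 m

S_c ≈ 111 mm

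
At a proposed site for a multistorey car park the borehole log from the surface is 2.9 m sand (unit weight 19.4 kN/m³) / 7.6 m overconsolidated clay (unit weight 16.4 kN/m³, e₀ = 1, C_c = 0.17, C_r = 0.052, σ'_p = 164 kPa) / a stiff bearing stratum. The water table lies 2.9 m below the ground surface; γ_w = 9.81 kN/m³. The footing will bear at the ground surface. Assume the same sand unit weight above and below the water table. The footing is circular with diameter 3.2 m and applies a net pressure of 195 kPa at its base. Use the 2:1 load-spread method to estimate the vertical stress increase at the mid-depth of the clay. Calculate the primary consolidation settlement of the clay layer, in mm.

S_c ≈ 19.2 mm

Mid-depth of clay below the ground surface: z = 2.9 + 7.6/2 = 6.7 m.
Total vertical stress at mid-clay: σ_v = 19.4×2.9 + 16.4×3.8 = 118.58 kPa.
Pore pressure: u = 9.81×(6.7 − 2.9) = 37.278 kPa.
Initial effective stress: σ'_0 = σ_v − u = 118.58 − 37.278 = 81.302 kPa.
Stress increase at mid-clay by the 2:1 spreading method:
Δσ ≈ qD²/(D+z)² = 195×3.2²/(3.2+6.7)² = 20.373 kPa
Final effective stress: σ'_f = 81.302 + 20.373 = 101.68 kPa.
σ'_f = 101.68 ≤ σ'_p = 164 kPa, so the clay remains overconsolidated and only the recompression index applies:
S_c = C_r·H/(1+e₀)·log₁₀(σ'_f/σ'_0) = 0.052×7.6/2×log₁₀(101.68/81.302)
    = 0.1976 × 0.097134 = 0.01919 m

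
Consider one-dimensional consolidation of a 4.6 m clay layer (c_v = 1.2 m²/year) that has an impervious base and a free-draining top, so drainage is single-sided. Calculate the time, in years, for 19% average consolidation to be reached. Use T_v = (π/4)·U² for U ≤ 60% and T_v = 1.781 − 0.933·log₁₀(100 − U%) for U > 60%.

Drainage path length: H_d = H = 4.6 m (single drainage).
U ≤ 60%: T_v = (π/4)·U² = (π/4)×0.19² = 0.028353.
t = T_v·H_d²/c_v = 0.028353×4.6²/1.2 = 0.5 years.

t ≈ 0.5 years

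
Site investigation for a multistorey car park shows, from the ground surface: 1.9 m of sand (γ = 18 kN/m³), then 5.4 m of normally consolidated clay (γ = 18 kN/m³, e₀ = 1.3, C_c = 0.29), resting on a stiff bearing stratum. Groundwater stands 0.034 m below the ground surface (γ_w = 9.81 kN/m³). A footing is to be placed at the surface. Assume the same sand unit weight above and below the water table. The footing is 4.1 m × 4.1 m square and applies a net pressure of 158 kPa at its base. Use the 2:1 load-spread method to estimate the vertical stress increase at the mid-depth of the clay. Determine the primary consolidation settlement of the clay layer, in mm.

Mid-depth of clay below the ground surface: z = 1.9 + 5.4/2 = 4.6 m.
Total vertical stress at mid-clay: σ_v = 18×1.9 + 18×2.7 = 82.8 kPa.
Pore pressure: u = 9.81×(4.6 − 0.034) = 44.792 kPa.
Initial effective stress: σ'_0 = σ_v − u = 82.8 − 44.792 = 38.008 kPa.
Stress increase at mid-clay by the 2:1 spreading method:
Δσ = qBL/((B+z)(L+z)) = 158×4.1×4.1/((4.1+4.6)(4.1+4.6)) = 35.09 kPa
Final effective stress: σ'_f = σ'_0 + Δσ = 38.008 + 35.09 = 73.098 kPa.
Normally consolidated clay, so the full stress increment lies on the virgin compression line:
S_c = C_c·H/(1+e₀)·log₁₀(σ'_f/σ'_0) = 0.29×5.4/(1+1.3)×log₁₀(73.098/38.008)
    = 0.68087 × 0.28403 = 0.1934 m

S_c ≈ 193 mm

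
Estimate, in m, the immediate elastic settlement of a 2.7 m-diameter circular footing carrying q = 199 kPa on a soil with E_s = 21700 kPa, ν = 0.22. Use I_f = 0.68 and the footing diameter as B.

S_e ≈ 0.016 m

Immediate (elastic) settlement: S_e = q·B·(1−ν²)/E_s · I_f.
S_e = 199 × 2.7 × (1 − 0.22²) / 21700 × 0.68
    = 199 × 2.7 × 0.9516 / 21700 × 0.68
    = 0.01602 m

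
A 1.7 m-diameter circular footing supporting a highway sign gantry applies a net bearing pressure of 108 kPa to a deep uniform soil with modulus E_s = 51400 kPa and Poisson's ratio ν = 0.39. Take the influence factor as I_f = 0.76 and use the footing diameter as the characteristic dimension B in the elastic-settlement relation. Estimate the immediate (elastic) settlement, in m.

S_e ≈ 0.0023 m

Immediate (elastic) settlement: S_e = q·B·(1−ν²)/E_s · I_f.
S_e = 108 × 1.7 × (1 − 0.39²) / 51400 × 0.76
    = 108 × 1.7 × 0.8479 / 51400 × 0.76
    = 0.002302 m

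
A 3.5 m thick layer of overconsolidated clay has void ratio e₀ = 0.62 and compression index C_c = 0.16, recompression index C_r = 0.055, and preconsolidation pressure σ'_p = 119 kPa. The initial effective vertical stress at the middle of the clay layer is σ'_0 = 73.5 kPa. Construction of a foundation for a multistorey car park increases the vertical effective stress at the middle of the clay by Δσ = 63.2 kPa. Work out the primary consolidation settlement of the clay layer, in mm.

Final effective stress: σ'_f = 73.5 + 63.2 = 136.7 kPa.
σ'_f = 136.7 > σ'_p = 119 kPa, so the stress path crosses the preconsolidation pressure — recompression up to σ'_p, then virgin compression beyond:
S_c = H/(1+e₀)·[C_r·log₁₀(σ'_p/σ'_0) + C_c·log₁₀(σ'_f/σ'_p)]
    = 3.5/1.62 × [0.055×log₁₀(119/73.5) + 0.16×log₁₀(136.7/119)]
    = 2.1605 × [0.011509 + 0.0096354] = 0.04568 m

S_c ≈ 45.7 mm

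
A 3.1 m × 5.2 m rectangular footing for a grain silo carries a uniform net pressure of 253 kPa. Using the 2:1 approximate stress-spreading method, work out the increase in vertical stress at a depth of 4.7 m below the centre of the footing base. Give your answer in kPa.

By the 2:1 method the load spreads at 1 horizontal : 2 vertical, so at depth z the loaded area has grown by z in each plan dimension:
Δσ = qBL/((B+z)(L+z)) = 253×3.1×5.2/((3.1+4.7)(5.2+4.7)) = 52.815 kPa

Δσ_z ≈ 52.8 kPa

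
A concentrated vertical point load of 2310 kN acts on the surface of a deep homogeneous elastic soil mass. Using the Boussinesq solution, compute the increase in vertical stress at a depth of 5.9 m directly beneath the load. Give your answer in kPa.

Δσ_z ≈ 31.7 kPa

Boussinesq vertical stress below a point load on an elastic half-space:
Δσ_z = 3P/(2πz²) · [1 + (r/z)²]^(−5/2)
r/z = 0/5.9 = 0; [1+(r/z)²]^(−5/2) = 1.
Δσ_z = 3×2310/(2π×5.9²) × 1 = 31.685 × 1 = 31.68 kPa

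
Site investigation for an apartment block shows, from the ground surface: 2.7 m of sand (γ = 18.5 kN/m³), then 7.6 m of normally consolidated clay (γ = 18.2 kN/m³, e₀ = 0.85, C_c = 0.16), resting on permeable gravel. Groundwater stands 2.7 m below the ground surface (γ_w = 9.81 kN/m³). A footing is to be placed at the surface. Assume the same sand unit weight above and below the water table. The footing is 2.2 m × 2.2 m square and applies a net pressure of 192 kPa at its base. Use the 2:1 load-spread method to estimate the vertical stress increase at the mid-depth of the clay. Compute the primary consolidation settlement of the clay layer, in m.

S_c ≈ 0.0399 m

Mid-depth of clay below the ground surface: z = 2.7 + 7.6/2 = 6.5 m.
Total vertical stress at mid-clay: σ_v = 18.5×2.7 + 18.2×3.8 = 119.11 kPa.
Pore pressure: u = 9.81×(6.5 − 2.7) = 37.278 kPa.
Initial effective stress: σ'_0 = σ_v − u = 119.11 − 37.278 = 81.832 kPa.
Stress increase at mid-clay by the 2:1 spreading method:
Δσ = qBL/((B+z)(L+z)) = 192×2.2×2.2/((2.2+6.5)(2.2+6.5)) = 12.277 kPa
Final effective stress: σ'_f = σ'_0 + Δσ = 81.832 + 12.277 = 94.109 kPa.
Normally consolidated clay, so the full stress increment lies on the virgin compression line:
S_c = C_c·H/(1+e₀)·log₁₀(σ'_f/σ'_0) = 0.16×7.6/(1+0.85)×log₁₀(94.109/81.832)
    = 0.6573 × 0.060708 = 0.0399 m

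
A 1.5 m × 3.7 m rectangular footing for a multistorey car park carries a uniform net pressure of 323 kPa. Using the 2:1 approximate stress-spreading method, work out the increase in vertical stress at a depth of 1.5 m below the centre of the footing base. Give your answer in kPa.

By the 2:1 method the load spreads at 1 horizontal : 2 vertical, so at depth z the loaded area has grown by z in each plan dimension:
Δσ = qBL/((B+z)(L+z)) = 323×1.5×3.7/((1.5+1.5)(3.7+1.5)) = 114.91 kPa

Δσ_z ≈ 115 kPa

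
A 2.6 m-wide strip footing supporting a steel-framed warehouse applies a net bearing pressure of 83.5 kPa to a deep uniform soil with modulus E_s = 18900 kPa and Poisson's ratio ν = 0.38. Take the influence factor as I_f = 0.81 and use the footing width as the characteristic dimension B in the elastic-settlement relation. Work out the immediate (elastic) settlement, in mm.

S_e ≈ 7.96 mm

Immediate (elastic) settlement: S_e = q·B·(1−ν²)/E_s · I_f.
S_e = 83.5 × 2.6 × (1 − 0.38²) / 18900 × 0.81
    = 83.5 × 2.6 × 0.8556 / 18900 × 0.81
    = 0.007961 m = 7.961 mm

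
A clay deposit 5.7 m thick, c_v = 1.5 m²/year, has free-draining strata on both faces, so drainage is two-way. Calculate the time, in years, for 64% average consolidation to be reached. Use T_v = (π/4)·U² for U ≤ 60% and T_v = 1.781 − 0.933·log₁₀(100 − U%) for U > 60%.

Drainage path length: H_d = H/2 = 2.85 m (double drainage).
U > 60%: T_v = 1.781 − 0.933·log₁₀(100 − 64) = 0.32897.
t = T_v·H_d²/c_v = 0.32897×2.85²/1.5 = 1.781 years.

t ≈ 1.78 years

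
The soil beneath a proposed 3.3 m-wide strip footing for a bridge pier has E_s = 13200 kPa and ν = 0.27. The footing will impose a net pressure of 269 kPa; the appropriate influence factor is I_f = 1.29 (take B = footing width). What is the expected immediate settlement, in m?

Immediate (elastic) settlement: S_e = q·B·(1−ν²)/E_s · I_f.
S_e = 269 × 3.3 × (1 − 0.27²) / 13200 × 1.29
    = 269 × 3.3 × 0.9271 / 13200 × 1.29
    = 0.08043 m

S_e ≈ 0.0804 m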